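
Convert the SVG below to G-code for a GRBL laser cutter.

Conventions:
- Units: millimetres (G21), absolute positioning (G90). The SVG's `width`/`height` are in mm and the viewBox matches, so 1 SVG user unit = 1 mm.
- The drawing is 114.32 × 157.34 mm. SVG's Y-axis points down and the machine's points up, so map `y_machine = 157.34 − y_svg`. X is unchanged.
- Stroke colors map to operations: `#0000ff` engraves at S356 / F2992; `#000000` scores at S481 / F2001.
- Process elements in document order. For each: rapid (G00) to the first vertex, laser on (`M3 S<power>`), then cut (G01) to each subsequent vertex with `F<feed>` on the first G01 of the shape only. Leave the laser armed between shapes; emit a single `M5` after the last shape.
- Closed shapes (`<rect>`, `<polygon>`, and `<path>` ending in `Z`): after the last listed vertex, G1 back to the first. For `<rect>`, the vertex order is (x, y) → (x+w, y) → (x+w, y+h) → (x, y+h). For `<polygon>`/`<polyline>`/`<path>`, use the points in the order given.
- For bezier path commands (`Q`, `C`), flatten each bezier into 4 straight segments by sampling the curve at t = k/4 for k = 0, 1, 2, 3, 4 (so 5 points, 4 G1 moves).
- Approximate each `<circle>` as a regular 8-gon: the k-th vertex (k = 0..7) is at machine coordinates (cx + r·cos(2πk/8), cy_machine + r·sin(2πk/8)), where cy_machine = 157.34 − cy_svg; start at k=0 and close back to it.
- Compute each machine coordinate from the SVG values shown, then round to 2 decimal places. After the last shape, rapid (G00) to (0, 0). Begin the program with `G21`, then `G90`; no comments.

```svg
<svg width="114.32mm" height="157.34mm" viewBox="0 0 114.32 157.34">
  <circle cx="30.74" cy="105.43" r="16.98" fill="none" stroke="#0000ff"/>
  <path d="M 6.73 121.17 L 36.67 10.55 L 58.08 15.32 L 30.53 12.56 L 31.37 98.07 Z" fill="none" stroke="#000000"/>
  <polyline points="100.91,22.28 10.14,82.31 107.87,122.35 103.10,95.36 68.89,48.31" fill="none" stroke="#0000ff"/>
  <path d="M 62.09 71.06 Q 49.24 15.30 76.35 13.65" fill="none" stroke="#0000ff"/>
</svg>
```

G21
G90
G00 X47.72 Y51.91
M3 S356
G01 X42.75 Y63.92 F2992
G01 X30.74 Y68.89
G01 X18.73 Y63.92
G01 X13.76 Y51.91
G01 X18.73 Y39.90
G01 X30.74 Y34.93
G01 X42.75 Y39.90
G01 X47.72 Y51.91
G00 X6.73 Y36.17
M3 S481
G01 X36.67 Y146.79 F2001
G01 X58.08 Y142.02
G01 X30.53 Y144.78
G01 X31.37 Y59.27
G01 X6.73 Y36.17
G00 X100.91 Y135.06
M3 S356
G01 X10.14 Y75.03 F2992
G01 X107.87 Y34.99
G01 X103.10 Y61.98
G01 X68.89 Y109.03
G00 X62.09 Y86.28
M3 S356
G01 X58.16 Y110.78 F2992
G01 X59.23 Y128.51
G01 X65.29 Y139.48
G01 X76.35 Y143.69
M5
G00 X0.00 Y0.00

viewBox `0 0 114.32 157.34` with mm width/height → 1 unit = 1 mm. Flip: y_m = 157.34 − y_svg.

**Shape 1** — `<circle>` circle, stroke `#0000ff` → engrave (S356, F2992). Machine vertices: (47.72,51.91) → (42.75,63.92) → (30.74,68.89) → (18.73,63.92) → (13.76,51.91) → (18.73,39.90) → (30.74,34.93) → (42.75,39.90) → (47.72,51.91). Closed: final G1 returns to the first vertex.

**Shape 2** — `<path>` closed polygon, stroke `#000000` → score (S481, F2001). Machine vertices: (6.73,36.17) → (36.67,146.79) → (58.08,142.02) → (30.53,144.78) → (31.37,59.27) → (6.73,36.17). Closed: final G1 returns to the first vertex.

**Shape 3** — `<polyline>` open polyline, stroke `#0000ff` → engrave (S356, F2992). Machine vertices: (100.91,135.06) → (10.14,75.03) → (107.87,34.99) → (103.10,61.98) → (68.89,109.03). Open path.

**Shape 4** — `<path>` quadratic bezier, stroke `#0000ff` → engrave (S356, F2992). Control points (SVG): P0=(62.09,71.06), P1=(49.24,15.30), P2=(76.35,13.65); sampled at t=k/4. Machine vertices: (62.09,86.28) → (58.16,110.78) → (59.23,128.51) → (65.29,139.48) → (76.35,143.69). Open path.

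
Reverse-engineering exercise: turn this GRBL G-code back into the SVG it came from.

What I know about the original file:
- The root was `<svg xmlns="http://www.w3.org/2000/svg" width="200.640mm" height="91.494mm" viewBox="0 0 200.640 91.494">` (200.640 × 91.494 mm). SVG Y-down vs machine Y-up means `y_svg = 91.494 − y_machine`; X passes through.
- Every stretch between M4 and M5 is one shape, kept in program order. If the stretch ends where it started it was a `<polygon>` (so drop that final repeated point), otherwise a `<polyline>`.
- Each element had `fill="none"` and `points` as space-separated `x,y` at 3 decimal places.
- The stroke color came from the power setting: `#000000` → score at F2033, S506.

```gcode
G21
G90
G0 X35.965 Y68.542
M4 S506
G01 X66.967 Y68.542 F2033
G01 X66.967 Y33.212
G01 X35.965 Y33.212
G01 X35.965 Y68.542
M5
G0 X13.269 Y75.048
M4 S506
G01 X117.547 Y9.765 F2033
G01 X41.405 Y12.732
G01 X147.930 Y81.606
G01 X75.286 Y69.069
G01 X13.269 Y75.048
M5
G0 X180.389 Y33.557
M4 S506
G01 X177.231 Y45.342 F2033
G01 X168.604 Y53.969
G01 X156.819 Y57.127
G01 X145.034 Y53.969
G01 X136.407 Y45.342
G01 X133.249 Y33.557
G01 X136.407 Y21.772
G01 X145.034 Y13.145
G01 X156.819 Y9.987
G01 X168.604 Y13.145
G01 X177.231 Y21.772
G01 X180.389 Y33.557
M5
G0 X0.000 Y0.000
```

Each laser-on run becomes one SVG element. Flip Y back into SVG space with y_svg = 91.494 − y_machine. Every run uses S506, so all elements get stroke `#000000` (score).

Run 1: The run returns to its start, so emit a `<polygon>` with points (Y-flipped): 35.965,22.952 66.967,22.952 66.967,58.282 35.965,58.282.

Run 2: The run returns to its start, so emit a `<polygon>` with points (Y-flipped): 13.269,16.446 117.547,81.729 41.405,78.762 147.930,9.888 75.286,22.425.

Run 3: The run returns to its start, so emit a `<polygon>` with points (Y-flipped): 180.389,57.937 177.231,46.152 168.604,37.525 156.819,34.367 145.034,37.525 136.407,46.152 133.249,57.937 136.407,69.722 145.034,78.349 156.819,81.507 168.604,78.349 177.231,69.722.

<svg xmlns="http://www.w3.org/2000/svg" width="200.640mm" height="91.494mm" viewBox="0 0 200.640 91.494">
  <polygon points="35.965,22.952 66.967,22.952 66.967,58.282 35.965,58.282" fill="none" stroke="#000000"/>
  <polygon points="13.269,16.446 117.547,81.729 41.405,78.762 147.930,9.888 75.286,22.425" fill="none" stroke="#000000"/>
  <polygon points="180.389,57.937 177.231,46.152 168.604,37.525 156.819,34.367 145.034,37.525 136.407,46.152 133.249,57.937 136.407,69.722 145.034,78.349 156.819,81.507 168.604,78.349 177.231,69.722" fill="none" stroke="#000000"/>
</svg>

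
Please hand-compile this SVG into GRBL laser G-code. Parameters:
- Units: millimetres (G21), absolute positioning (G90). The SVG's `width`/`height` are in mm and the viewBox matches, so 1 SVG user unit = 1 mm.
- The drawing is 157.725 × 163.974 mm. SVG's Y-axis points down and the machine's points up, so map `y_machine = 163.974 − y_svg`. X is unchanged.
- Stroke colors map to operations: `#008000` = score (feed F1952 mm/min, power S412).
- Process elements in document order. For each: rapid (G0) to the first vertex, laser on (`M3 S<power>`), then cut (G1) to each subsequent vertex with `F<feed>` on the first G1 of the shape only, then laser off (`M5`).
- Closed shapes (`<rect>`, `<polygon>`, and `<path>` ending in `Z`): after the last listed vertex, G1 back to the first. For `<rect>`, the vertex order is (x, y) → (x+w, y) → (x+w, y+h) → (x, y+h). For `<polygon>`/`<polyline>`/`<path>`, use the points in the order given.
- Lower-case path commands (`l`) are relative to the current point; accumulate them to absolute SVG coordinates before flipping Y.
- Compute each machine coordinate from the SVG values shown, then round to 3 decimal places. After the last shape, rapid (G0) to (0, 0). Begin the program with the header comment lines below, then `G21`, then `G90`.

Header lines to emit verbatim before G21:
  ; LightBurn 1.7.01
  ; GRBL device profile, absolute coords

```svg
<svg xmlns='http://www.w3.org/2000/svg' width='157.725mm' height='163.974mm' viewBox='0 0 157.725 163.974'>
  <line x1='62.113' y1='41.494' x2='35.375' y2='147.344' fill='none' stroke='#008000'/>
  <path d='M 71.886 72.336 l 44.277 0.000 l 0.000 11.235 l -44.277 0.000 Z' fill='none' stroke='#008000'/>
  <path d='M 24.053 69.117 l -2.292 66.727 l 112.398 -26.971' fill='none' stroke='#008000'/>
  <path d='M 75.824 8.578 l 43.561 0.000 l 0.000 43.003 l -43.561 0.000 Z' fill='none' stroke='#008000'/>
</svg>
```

1 u = 1 mm; y_m = 163.974 − y.

[1] `<line>` line segment, #008000→score S412 F1952: (62.113,122.480) → (35.375,16.630)

[2] `<path>` rectangle, #008000→score S412 F1952: (71.886,91.638) → (116.163,91.638) → (116.163,80.403) → (71.886,80.403) → (71.886,91.638) (closed)

[3] `<path>` open polyline, #008000→score S412 F1952: (24.053,94.857) → (21.761,28.130) → (134.159,55.101)

[4] `<path>` rectangle, #008000→score S412 F1952: (75.824,155.396) → (119.385,155.396) → (119.385,112.393) → (75.824,112.393) → (75.824,155.396) (closed)

; LightBurn 1.7.01
; GRBL device profile, absolute coords
G21
G90
G0 X62.113 Y122.480
M3 S412
G1 X35.375 Y16.630 F1952
M5
G0 X71.886 Y91.638
M3 S412
G1 X116.163 Y91.638 F1952
G1 X116.163 Y80.403
G1 X71.886 Y80.403
G1 X71.886 Y91.638
M5
G0 X24.053 Y94.857
M3 S412
G1 X21.761 Y28.130 F1952
G1 X134.159 Y55.101
M5
G0 X75.824 Y155.396
M3 S412
G1 X119.385 Y155.396 F1952
G1 X119.385 Y112.393
G1 X75.824 Y112.393
G1 X75.824 Y155.396
M5
G0 X0.000 Y0.000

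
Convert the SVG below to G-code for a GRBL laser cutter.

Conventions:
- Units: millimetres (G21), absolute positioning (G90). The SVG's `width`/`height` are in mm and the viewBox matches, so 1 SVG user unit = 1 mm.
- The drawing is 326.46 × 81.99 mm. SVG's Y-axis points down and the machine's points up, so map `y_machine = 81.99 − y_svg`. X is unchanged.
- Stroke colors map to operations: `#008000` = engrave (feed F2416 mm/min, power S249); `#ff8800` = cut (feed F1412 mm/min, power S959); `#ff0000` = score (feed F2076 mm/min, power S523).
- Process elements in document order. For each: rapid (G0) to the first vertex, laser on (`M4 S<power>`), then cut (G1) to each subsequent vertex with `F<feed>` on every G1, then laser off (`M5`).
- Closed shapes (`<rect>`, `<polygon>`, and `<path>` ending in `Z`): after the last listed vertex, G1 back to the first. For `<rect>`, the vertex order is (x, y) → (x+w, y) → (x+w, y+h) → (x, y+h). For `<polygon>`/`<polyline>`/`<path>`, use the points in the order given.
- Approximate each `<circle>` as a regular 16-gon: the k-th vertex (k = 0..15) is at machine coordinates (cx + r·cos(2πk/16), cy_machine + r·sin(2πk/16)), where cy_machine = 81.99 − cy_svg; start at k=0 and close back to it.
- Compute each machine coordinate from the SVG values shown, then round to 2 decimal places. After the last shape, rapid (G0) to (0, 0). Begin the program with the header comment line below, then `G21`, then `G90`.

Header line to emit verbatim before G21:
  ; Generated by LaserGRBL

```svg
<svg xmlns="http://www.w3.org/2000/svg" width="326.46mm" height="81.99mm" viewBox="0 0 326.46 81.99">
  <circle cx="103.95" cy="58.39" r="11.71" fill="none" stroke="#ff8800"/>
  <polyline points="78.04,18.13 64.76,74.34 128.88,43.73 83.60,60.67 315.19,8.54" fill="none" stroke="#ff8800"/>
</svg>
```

; Generated by LaserGRBL
G21
G90
G0 X115.66 Y23.60
M4 S959
G1 X114.77 Y28.08 F1412
G1 X112.23 Y31.88 F1412
G1 X108.43 Y34.42 F1412
G1 X103.95 Y35.31 F1412
G1 X99.47 Y34.42 F1412
G1 X95.67 Y31.88 F1412
G1 X93.13 Y28.08 F1412
G1 X92.24 Y23.60 F1412
G1 X93.13 Y19.12 F1412
G1 X95.67 Y15.32 F1412
G1 X99.47 Y12.78 F1412
G1 X103.95 Y11.89 F1412
G1 X108.43 Y12.78 F1412
G1 X112.23 Y15.32 F1412
G1 X114.77 Y19.12 F1412
G1 X115.66 Y23.60 F1412
M5
G0 X78.04 Y63.86
M4 S959
G1 X64.76 Y7.65 F1412
G1 X128.88 Y38.26 F1412
G1 X83.60 Y21.32 F1412
G1 X315.19 Y73.45 F1412
M5
G0 X0.00 Y0.00

viewBox `0 0 326.46 81.99` with mm width/height → 1 unit = 1 mm. Flip: y_m = 81.99 − y_svg.

**Shape 1** — `<circle>` circle, stroke `#ff8800` → cut (S959, F1412). Machine vertices: (115.66,23.60) → (114.77,28.08) → (112.23,31.88) → (108.43,34.42) → (103.95,35.31) → (99.47,34.42) → (95.67,31.88) → (93.13,28.08) → (92.24,23.60) → (93.13,19.12) → (95.67,15.32) → (99.47,12.78) → (103.95,11.89) → (108.43,12.78) → (112.23,15.32) → (114.77,19.12) → (115.66,23.60). Closed: final G1 returns to the first vertex.

**Shape 2** — `<polyline>` open polyline, stroke `#ff8800` → cut (S959, F1412). Machine vertices: (78.04,63.86) → (64.76,7.65) → (128.88,38.26) → (83.60,21.32) → (315.19,73.45). Open path.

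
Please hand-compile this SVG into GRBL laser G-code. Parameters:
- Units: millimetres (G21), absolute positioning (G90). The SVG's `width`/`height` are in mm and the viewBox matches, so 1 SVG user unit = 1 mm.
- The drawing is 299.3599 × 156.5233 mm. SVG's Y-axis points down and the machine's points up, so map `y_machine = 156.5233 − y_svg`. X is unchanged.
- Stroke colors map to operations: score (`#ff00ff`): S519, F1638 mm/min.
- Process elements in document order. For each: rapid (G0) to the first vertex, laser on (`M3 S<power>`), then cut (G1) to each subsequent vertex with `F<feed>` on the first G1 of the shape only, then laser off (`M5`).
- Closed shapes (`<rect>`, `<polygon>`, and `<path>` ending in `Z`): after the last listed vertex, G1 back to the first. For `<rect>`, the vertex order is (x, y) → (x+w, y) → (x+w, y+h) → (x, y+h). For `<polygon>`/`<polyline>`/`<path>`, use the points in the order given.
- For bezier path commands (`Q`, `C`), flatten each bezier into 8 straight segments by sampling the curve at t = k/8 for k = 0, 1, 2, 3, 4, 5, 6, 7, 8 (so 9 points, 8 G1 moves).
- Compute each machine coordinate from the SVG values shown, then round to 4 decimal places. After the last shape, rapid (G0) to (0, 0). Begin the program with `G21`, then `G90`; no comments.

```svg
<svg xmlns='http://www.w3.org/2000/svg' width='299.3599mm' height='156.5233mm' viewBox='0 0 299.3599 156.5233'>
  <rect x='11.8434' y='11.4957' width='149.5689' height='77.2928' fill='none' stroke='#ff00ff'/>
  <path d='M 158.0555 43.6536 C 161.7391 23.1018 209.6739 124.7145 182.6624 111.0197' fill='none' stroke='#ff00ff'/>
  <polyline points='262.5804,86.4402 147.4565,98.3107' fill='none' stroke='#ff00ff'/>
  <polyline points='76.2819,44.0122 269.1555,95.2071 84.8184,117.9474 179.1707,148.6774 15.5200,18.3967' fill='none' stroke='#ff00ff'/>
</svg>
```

G21
G90
G0 X11.8434 Y145.0276
M3 S519
G1 X161.4123 Y145.0276 F1638
G1 X161.4123 Y67.7348
G1 X11.8434 Y67.7348
G1 X11.8434 Y145.0276
M5
G0 X158.0555 Y112.8697
M3 S519
G1 X161.2783 Y115.3140 F1638
G1 X167.2528 Y109.0882
G1 X174.5822 Y96.9753
G1 X181.8696 Y81.7580
G1 X187.7182 Y66.2194
G1 X190.7311 Y53.1422
G1 X189.5114 Y45.3093
G1 X182.6624 Y45.5036
M5
G0 X262.5804 Y70.0831
M3 S519
G1 X147.4565 Y58.2126 F1638
M5
G0 X76.2819 Y112.5111
M3 S519
G1 X269.1555 Y61.3162 F1638
G1 X84.8184 Y38.5759
G1 X179.1707 Y7.8459
G1 X15.5200 Y138.1266
M5
G0 X0.0000 Y0.0000

Since the viewBox matches the mm dimensions, user units are millimetres directly. The only transform is the Y-flip y_m = 156.5233 − y_svg.

Shape 1 is a rectangle drawn with `<rect>`. Its stroke #ff00ff means score at S519, F1638. After flipping Y the toolpath is (11.8434,145.0276) → (161.4123,145.0276) → (161.4123,67.7348) → (11.8434,67.7348) → (11.8434,145.0276), returning to the start.

Shape 2 is a cubic bezier drawn with `<path>`. Its stroke #ff00ff means score at S519, F1638. After flipping Y the toolpath is (158.0555,112.8697) → (161.2783,115.3140) → (167.2528,109.0882) → (174.5822,96.9753) → (181.8696,81.7580) → (187.7182,66.2194) → (190.7311,53.1422) → (189.5114,45.3093) → (182.6624,45.5036).

Shape 3 is a line segment drawn with `<polyline>`. Its stroke #ff00ff means score at S519, F1638. After flipping Y the toolpath is (262.5804,70.0831) → (147.4565,58.2126).

Shape 4 is a open polyline drawn with `<polyline>`. Its stroke #ff00ff means score at S519, F1638. After flipping Y the toolpath is (76.2819,112.5111) → (269.1555,61.3162) → (84.8184,38.5759) → (179.1707,7.8459) → (15.5200,138.1266).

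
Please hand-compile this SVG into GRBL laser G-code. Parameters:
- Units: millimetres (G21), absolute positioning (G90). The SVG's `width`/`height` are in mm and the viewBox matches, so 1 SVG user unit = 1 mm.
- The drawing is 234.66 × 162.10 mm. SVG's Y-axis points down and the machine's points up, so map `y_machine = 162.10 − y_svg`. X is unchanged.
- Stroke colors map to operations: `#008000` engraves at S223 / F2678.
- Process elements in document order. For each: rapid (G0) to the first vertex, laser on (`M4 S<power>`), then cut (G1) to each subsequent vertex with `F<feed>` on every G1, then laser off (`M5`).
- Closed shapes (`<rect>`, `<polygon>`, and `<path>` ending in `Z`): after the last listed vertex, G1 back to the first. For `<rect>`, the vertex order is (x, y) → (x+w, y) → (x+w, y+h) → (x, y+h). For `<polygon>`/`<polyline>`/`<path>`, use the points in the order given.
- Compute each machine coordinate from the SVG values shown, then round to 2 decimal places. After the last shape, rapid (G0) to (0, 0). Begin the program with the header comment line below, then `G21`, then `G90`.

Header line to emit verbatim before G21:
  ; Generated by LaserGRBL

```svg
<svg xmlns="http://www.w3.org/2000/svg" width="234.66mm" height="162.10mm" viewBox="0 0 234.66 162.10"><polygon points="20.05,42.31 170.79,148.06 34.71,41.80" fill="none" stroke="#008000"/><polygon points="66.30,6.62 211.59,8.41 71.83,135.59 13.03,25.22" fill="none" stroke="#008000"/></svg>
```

; Generated by LaserGRBL
G21
G90
G0 X20.05 Y119.79
M4 S223
G1 X170.79 Y14.04 F2678
G1 X34.71 Y120.30 F2678
G1 X20.05 Y119.79 F2678
M5
G0 X66.30 Y155.48
M4 S223
G1 X211.59 Y153.69 F2678
G1 X71.83 Y26.51 F2678
G1 X13.03 Y136.88 F2678
G1 X66.30 Y155.48 F2678
M5
G0 X0.00 Y0.00

Since the viewBox matches the mm dimensions, user units are millimetres directly. The only transform is the Y-flip y_m = 162.10 − y_svg.

Shape 1 is a closed polygon drawn with `<polygon>`. Its stroke #008000 means engrave at S223, F2678. After flipping Y the toolpath is (20.05,119.79) → (170.79,14.04) → (34.71,120.30) → (20.05,119.79), returning to the start.

Shape 2 is a closed polygon drawn with `<polygon>`. Its stroke #008000 means engrave at S223, F2678. After flipping Y the toolpath is (66.30,155.48) → (211.59,153.69) → (71.83,26.51) → (13.03,136.88) → (66.30,155.48), returning to the start.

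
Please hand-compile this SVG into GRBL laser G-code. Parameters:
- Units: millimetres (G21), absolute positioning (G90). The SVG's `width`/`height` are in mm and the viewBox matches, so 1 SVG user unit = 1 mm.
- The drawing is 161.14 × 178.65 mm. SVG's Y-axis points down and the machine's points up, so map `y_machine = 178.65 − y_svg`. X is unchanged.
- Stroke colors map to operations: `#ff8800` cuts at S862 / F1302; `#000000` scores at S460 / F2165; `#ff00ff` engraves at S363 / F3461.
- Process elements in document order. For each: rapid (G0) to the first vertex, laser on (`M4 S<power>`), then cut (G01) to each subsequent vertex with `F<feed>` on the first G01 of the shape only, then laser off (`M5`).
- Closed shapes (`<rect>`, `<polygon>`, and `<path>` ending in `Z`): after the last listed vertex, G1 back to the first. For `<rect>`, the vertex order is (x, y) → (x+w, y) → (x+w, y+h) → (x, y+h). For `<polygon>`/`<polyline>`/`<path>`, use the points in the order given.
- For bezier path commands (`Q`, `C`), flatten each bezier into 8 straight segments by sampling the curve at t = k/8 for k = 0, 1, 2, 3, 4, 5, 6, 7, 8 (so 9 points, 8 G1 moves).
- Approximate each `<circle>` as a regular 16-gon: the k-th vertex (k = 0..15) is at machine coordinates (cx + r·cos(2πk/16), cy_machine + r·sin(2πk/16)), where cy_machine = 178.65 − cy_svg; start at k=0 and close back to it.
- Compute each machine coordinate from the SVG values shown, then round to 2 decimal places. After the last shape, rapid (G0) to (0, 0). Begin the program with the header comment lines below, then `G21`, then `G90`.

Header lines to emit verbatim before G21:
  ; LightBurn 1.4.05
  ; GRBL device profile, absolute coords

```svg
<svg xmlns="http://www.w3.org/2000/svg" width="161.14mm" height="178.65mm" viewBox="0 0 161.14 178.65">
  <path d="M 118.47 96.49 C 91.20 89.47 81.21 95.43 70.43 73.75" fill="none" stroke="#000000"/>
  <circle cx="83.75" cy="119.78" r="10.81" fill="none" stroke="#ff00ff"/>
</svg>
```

; LightBurn 1.4.05
; GRBL device profile, absolute coords
G21
G90
G0 X118.47 Y82.16
M4 S460
G01 X109.02 Y84.26 F2165
G01 X100.98 Y85.63
G01 X94.13 Y86.72
G01 X88.27 Y88.03
G01 X83.18 Y90.03
G01 X78.65 Y93.19
G01 X74.47 Y97.99
G01 X70.43 Y104.90
M5
G0 X94.56 Y58.87
M4 S363
G01 X93.74 Y63.01 F3461
G01 X91.39 Y66.51
G01 X87.89 Y68.86
G01 X83.75 Y69.68
G01 X79.61 Y68.86
G01 X76.11 Y66.51
G01 X73.76 Y63.01
G01 X72.94 Y58.87
G01 X73.76 Y54.73
G01 X76.11 Y51.23
G01 X79.61 Y48.88
G01 X83.75 Y48.06
G01 X87.89 Y48.88
G01 X91.39 Y51.23
G01 X93.74 Y54.73
G01 X94.56 Y58.87
M5
G0 X0.00 Y0.00

Since the viewBox matches the mm dimensions, user units are millimetres directly. The only transform is the Y-flip y_m = 178.65 − y_svg.

Shape 1 is a cubic bezier drawn with `<path>`. Its stroke #000000 means score at S460, F2165. After flipping Y the toolpath is (118.47,82.16) → (109.02,84.26) → (100.98,85.63) → (94.13,86.72) → (88.27,88.03) → (83.18,90.03) → (78.65,93.19) → (74.47,97.99) → (70.43,104.90).

Shape 2 is a circle drawn with `<circle>`. Its stroke #ff00ff means engrave at S363, F3461. After flipping Y the toolpath is (94.56,58.87) → (93.74,63.01) → (91.39,66.51) → (87.89,68.86) → (83.75,69.68) → (79.61,68.86) → (76.11,66.51) → (73.76,63.01) → (72.94,58.87) → (73.76,54.73) → (76.11,51.23) → (79.61,48.88) → (83.75,48.06) → (87.89,48.88) → (91.39,51.23) → (93.74,54.73) → (94.56,58.87), returning to the start.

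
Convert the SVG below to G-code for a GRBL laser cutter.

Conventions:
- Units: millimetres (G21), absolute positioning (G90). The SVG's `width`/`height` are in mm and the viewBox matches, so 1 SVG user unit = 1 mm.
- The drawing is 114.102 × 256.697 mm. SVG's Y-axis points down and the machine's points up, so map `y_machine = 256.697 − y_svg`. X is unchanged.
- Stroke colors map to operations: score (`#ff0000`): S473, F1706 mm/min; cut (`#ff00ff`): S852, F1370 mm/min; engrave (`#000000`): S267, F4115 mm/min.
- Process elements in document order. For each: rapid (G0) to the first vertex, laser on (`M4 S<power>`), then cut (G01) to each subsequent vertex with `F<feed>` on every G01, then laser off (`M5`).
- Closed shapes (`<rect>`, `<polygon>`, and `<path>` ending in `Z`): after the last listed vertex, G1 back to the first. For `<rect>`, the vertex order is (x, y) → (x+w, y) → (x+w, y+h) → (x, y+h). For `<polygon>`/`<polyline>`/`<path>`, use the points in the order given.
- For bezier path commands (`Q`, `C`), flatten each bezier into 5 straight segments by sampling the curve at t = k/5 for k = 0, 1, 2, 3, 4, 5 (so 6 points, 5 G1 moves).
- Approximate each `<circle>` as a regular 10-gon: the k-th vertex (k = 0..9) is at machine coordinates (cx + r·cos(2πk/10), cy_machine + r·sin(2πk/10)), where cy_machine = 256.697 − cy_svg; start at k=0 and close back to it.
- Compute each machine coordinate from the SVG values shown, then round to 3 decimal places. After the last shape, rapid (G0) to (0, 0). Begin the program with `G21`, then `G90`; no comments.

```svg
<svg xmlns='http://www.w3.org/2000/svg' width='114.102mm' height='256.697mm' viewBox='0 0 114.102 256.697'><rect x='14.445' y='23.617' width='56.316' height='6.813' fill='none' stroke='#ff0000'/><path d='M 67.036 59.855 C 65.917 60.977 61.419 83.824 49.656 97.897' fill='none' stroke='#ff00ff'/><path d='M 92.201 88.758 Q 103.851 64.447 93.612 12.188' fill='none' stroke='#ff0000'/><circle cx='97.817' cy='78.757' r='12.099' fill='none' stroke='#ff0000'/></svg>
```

1 u = 1 mm; y_m = 256.697 − y.

[1] `<rect>` rectangle, #ff0000→score S473 F1706: (14.445,233.080) → (70.761,233.080) → (70.761,226.267) → (14.445,226.267) → (14.445,233.080) (closed)

[2] `<path>` cubic bezier, #ff00ff→cut S852 F1370: (67.036,196.842) → (65.928,193.806) → (63.823,187.020) → (60.533,177.947) → (55.873,168.053) → (49.656,158.800)

[3] `<path>` quadratic bezier, #ff0000→score S473 F1706: (92.201,167.939) → (95.985,178.781) → (98.019,191.859) → (98.301,207.173) → (96.832,224.723) → (93.612,244.509)

[4] `<circle>` circle, #ff0000→score S473 F1706: (109.916,177.940) → (107.605,185.052) → (101.556,189.447) → (94.078,189.447) → (88.029,185.052) → (85.718,177.940) → (88.029,170.828) → (94.078,166.433) → (101.556,166.433) → (107.605,170.828) → (109.916,177.940) (closed)

G21
G90
G0 X14.445 Y233.080
M4 S473
G01 X70.761 Y233.080 F1706
G01 X70.761 Y226.267 F1706
G01 X14.445 Y226.267 F1706
G01 X14.445 Y233.080 F1706
M5
G0 X67.036 Y196.842
M4 S852
G01 X65.928 Y193.806 F1370
G01 X63.823 Y187.020 F1370
G01 X60.533 Y177.947 F1370
G01 X55.873 Y168.053 F1370
G01 X49.656 Y158.800 F1370
M5
G0 X92.201 Y167.939
M4 S473
G01 X95.985 Y178.781 F1706
G01 X98.019 Y191.859 F1706
G01 X98.301 Y207.173 F1706
G01 X96.832 Y224.723 F1706
G01 X93.612 Y244.509 F1706
M5
G0 X109.916 Y177.940
M4 S473
G01 X107.605 Y185.052 F1706
G01 X101.556 Y189.447 F1706
G01 X94.078 Y189.447 F1706
G01 X88.029 Y185.052 F1706
G01 X85.718 Y177.940 F1706
G01 X88.029 Y170.828 F1706
G01 X94.078 Y166.433 F1706
G01 X101.556 Y166.433 F1706
G01 X107.605 Y170.828 F1706
G01 X109.916 Y177.940 F1706
M5
G0 X0.000 Y0.000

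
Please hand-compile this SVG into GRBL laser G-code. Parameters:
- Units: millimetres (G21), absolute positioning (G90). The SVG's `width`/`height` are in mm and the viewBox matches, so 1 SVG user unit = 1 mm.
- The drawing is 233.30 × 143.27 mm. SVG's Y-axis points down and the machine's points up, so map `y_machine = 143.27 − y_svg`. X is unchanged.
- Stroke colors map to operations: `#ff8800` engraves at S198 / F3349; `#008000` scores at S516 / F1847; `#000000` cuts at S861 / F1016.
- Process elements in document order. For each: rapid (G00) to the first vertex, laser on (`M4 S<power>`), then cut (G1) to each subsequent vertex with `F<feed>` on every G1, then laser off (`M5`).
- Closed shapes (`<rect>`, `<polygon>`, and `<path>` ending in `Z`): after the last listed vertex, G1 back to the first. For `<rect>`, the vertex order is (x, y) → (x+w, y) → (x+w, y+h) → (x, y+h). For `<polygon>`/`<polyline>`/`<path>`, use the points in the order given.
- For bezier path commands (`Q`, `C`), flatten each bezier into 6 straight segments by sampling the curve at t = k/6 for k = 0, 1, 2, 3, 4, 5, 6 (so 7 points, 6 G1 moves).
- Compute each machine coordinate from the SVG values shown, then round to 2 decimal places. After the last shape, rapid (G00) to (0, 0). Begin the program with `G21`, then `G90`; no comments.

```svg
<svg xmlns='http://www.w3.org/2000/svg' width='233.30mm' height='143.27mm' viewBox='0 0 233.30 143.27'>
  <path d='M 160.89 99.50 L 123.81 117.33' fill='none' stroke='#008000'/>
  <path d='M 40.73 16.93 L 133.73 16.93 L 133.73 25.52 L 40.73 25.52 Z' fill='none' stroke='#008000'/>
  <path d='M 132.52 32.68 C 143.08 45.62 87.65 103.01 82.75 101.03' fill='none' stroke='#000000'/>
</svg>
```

G21
G90
G00 X160.89 Y43.77
M4 S516
G1 X123.81 Y25.94 F1847
M5
G00 X40.73 Y126.34
M4 S516
G1 X133.73 Y126.34 F1847
G1 X133.73 Y117.75 F1847
G1 X40.73 Y117.75 F1847
G1 X40.73 Y126.34 F1847
M5
G00 X132.52 Y110.59
M4 S861
G1 X132.84 Y100.90 F1016
G1 X125.40 Y86.68 F1016
G1 X113.43 Y70.82 F1016
G1 X100.18 Y56.20 F1016
G1 X88.87 Y45.72 F1016
G1 X82.75 Y42.24 F1016
M5
G00 X0.00 Y0.00

viewBox `0 0 233.30 143.27` with mm width/height → 1 unit = 1 mm. Flip: y_m = 143.27 − y_svg.

**Shape 1** — `<path>` line segment, stroke `#008000` → score (S516, F1847). Machine vertices: (160.89,43.77) → (123.81,25.94). Open path.

**Shape 2** — `<path>` rectangle, stroke `#008000` → score (S516, F1847). Machine vertices: (40.73,126.34) → (133.73,126.34) → (133.73,117.75) → (40.73,117.75) → (40.73,126.34). Closed: final G1 returns to the first vertex.

**Shape 3** — `<path>` cubic bezier, stroke `#000000` → cut (S861, F1016). Control points (SVG): P0=(132.52,32.68), P1=(143.08,45.62), P2=(87.65,103.01), P3=(82.75,101.03); sampled at t=k/6. Machine vertices: (132.52,110.59) → (132.84,100.90) → (125.40,86.68) → (113.43,70.82) → (100.18,56.20) → (88.87,45.72) → (82.75,42.24). Open path.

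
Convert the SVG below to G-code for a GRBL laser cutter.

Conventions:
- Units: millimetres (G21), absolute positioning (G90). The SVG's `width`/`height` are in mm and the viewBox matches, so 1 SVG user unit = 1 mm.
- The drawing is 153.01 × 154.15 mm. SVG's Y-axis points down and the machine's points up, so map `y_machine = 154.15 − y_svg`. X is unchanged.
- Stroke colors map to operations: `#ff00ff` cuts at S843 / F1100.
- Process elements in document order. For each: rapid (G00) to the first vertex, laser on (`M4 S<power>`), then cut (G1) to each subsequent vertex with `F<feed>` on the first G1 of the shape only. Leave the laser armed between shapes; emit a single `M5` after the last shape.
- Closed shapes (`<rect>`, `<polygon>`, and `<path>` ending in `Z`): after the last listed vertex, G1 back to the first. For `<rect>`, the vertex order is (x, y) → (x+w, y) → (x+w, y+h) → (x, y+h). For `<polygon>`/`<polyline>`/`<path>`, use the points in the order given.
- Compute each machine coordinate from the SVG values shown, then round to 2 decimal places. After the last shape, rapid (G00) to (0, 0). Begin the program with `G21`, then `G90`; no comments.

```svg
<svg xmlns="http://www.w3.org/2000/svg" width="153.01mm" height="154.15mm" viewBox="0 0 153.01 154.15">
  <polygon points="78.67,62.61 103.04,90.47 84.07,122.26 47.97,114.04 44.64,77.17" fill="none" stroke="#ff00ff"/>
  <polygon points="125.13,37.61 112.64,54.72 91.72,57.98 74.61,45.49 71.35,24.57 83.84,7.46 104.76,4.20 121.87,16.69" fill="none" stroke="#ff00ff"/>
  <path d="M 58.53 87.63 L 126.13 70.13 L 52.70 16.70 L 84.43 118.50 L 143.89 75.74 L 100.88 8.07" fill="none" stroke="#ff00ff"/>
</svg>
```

1 u = 1 mm; y_m = 154.15 − y.

[1] `<polygon>` regular polygon, #ff00ff→cut S843 F1100: (78.67,91.54) → (103.04,63.68) → (84.07,31.89) → (47.97,40.11) → (44.64,76.98) → (78.67,91.54) (closed)

[2] `<polygon>` regular polygon, #ff00ff→cut S843 F1100: (125.13,116.54) → (112.64,99.43) → (91.72,96.17) → (74.61,108.66) → (71.35,129.58) → (83.84,146.69) → (104.76,149.95) → (121.87,137.46) → (125.13,116.54) (closed)

[3] `<path>` open polyline, #ff00ff→cut S843 F1100: (58.53,66.52) → (126.13,84.02) → (52.70,137.45) → (84.43,35.65) → (143.89,78.41) → (100.88,146.08)

G21
G90
G00 X78.67 Y91.54
M4 S843
G1 X103.04 Y63.68 F1100
G1 X84.07 Y31.89
G1 X47.97 Y40.11
G1 X44.64 Y76.98
G1 X78.67 Y91.54
G00 X125.13 Y116.54
M4 S843
G1 X112.64 Y99.43 F1100
G1 X91.72 Y96.17
G1 X74.61 Y108.66
G1 X71.35 Y129.58
G1 X83.84 Y146.69
G1 X104.76 Y149.95
G1 X121.87 Y137.46
G1 X125.13 Y116.54
G00 X58.53 Y66.52
M4 S843
G1 X126.13 Y84.02 F1100
G1 X52.70 Y137.45
G1 X84.43 Y35.65
G1 X143.89 Y78.41
G1 X100.88 Y146.08
M5
G00 X0.00 Y0.00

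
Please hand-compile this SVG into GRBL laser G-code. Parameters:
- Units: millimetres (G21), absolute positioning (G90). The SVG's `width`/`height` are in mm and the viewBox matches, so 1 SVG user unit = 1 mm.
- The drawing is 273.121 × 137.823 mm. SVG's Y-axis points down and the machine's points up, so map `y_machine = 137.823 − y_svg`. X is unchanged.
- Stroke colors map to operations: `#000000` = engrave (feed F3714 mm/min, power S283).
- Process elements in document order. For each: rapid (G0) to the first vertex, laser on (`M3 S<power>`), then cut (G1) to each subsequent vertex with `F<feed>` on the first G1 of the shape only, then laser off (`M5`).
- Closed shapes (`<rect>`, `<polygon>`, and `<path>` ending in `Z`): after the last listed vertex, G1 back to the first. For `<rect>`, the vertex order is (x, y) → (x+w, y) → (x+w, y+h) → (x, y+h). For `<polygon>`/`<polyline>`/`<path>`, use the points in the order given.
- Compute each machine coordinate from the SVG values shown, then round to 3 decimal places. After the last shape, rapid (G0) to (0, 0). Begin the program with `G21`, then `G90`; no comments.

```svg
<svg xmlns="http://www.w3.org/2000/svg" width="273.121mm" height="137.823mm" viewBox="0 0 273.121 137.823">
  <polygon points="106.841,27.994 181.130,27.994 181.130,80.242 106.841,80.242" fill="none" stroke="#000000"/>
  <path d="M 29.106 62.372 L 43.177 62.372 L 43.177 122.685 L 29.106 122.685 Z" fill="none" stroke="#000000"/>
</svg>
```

Since the viewBox matches the mm dimensions, user units are millimetres directly. The only transform is the Y-flip y_m = 137.823 − y_svg.

Shape 1 is a rectangle drawn with `<polygon>`. Its stroke #000000 means engrave at S283, F3714. After flipping Y the toolpath is (106.841,109.829) → (181.130,109.829) → (181.130,57.581) → (106.841,57.581) → (106.841,109.829), returning to the start.

Shape 2 is a rectangle drawn with `<path>`. Its stroke #000000 means engrave at S283, F3714. After flipping Y the toolpath is (29.106,75.451) → (43.177,75.451) → (43.177,15.138) → (29.106,15.138) → (29.106,75.451), returning to the start.

G21
G90
G0 X106.841 Y109.829
M3 S283
G1 X181.130 Y109.829 F3714
G1 X181.130 Y57.581
G1 X106.841 Y57.581
G1 X106.841 Y109.829
M5
G0 X29.106 Y75.451
M3 S283
G1 X43.177 Y75.451 F3714
G1 X43.177 Y15.138
G1 X29.106 Y15.138
G1 X29.106 Y75.451
M5
G0 X0.000 Y0.000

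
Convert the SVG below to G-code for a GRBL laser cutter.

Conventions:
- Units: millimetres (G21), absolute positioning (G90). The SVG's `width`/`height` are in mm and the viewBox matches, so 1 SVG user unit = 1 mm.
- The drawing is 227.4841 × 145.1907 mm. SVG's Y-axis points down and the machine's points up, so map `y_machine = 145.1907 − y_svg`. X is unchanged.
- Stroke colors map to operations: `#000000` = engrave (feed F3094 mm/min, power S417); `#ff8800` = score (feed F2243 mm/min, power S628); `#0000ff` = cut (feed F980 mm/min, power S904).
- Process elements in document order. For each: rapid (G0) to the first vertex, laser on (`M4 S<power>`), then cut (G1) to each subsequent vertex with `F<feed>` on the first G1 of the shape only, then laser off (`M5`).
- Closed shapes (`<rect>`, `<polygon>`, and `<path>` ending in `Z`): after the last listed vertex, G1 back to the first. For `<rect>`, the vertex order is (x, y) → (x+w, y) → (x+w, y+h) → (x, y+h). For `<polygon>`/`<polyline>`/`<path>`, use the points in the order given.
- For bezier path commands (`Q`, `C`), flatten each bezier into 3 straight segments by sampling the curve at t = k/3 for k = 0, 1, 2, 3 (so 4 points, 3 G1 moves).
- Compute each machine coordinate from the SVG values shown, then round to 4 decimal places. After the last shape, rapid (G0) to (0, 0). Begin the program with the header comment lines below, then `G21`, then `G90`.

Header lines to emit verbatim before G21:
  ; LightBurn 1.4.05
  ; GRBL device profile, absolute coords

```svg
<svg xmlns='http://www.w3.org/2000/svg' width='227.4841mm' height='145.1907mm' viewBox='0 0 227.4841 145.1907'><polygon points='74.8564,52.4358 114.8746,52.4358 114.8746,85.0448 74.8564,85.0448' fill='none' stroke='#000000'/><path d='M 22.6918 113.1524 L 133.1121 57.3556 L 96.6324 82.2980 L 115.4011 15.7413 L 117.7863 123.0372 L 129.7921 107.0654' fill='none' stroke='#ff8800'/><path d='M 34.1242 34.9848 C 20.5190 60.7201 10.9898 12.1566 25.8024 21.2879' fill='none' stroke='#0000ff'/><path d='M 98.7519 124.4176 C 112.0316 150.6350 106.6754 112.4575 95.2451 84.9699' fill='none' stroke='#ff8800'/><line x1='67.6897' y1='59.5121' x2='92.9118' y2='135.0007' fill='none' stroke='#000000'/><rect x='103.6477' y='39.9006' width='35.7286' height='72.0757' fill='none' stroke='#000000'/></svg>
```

; LightBurn 1.4.05
; GRBL device profile, absolute coords
G21
G90
G0 X74.8564 Y92.7549
M4 S417
G1 X114.8746 Y92.7549 F3094
G1 X114.8746 Y60.1459
G1 X74.8564 Y60.1459
G1 X74.8564 Y92.7549
M5
G0 X22.6918 Y32.0383
M4 S628
G1 X133.1121 Y87.8351 F2243
G1 X96.6324 Y62.8927
G1 X115.4011 Y129.4494
G1 X117.7863 Y22.1535
G1 X129.7921 Y38.1253
M5
G0 X34.1242 Y110.2059
M4 S904
G1 X22.6283 Y104.3482 F980
G1 X18.3531 Y118.6912
G1 X25.8024 Y123.9028
M5
G0 X98.7519 Y20.7731
M4 S628
G1 X106.2849 Y13.2397 F2243
G1 X104.1854 Y31.9508
G1 X95.2451 Y60.2208
M5
G0 X67.6897 Y85.6786
M4 S417
G1 X92.9118 Y10.1900 F3094
M5
G0 X103.6477 Y105.2901
M4 S417
G1 X139.3763 Y105.2901 F3094
G1 X139.3763 Y33.2144
G1 X103.6477 Y33.2144
G1 X103.6477 Y105.2901
M5
G0 X0.0000 Y0.0000

1 u = 1 mm; y_m = 145.1907 − y.

[1] `<polygon>` rectangle, #000000→engrave S417 F3094: (74.8564,92.7549) → (114.8746,92.7549) → (114.8746,60.1459) → (74.8564,60.1459) → (74.8564,92.7549) (closed)

[2] `<path>` open polyline, #ff8800→score S628 F2243: (22.6918,32.0383) → (133.1121,87.8351) → (96.6324,62.8927) → (115.4011,129.4494) → (117.7863,22.1535) → (129.7921,38.1253)

[3] `<path>` cubic bezier, #0000ff→cut S904 F980: (34.1242,110.2059) → (22.6283,104.3482) → (18.3531,118.6912) → (25.8024,123.9028)

[4] `<path>` cubic bezier, #ff8800→score S628 F2243: (98.7519,20.7731) → (106.2849,13.2397) → (104.1854,31.9508) → (95.2451,60.2208)

[5] `<line>` line segment, #000000→engrave S417 F3094: (67.6897,85.6786) → (92.9118,10.1900)

[6] `<rect>` rectangle, #000000→engrave S417 F3094: (103.6477,105.2901) → (139.3763,105.2901) → (139.3763,33.2144) → (103.6477,33.2144) → (103.6477,105.2901) (closed)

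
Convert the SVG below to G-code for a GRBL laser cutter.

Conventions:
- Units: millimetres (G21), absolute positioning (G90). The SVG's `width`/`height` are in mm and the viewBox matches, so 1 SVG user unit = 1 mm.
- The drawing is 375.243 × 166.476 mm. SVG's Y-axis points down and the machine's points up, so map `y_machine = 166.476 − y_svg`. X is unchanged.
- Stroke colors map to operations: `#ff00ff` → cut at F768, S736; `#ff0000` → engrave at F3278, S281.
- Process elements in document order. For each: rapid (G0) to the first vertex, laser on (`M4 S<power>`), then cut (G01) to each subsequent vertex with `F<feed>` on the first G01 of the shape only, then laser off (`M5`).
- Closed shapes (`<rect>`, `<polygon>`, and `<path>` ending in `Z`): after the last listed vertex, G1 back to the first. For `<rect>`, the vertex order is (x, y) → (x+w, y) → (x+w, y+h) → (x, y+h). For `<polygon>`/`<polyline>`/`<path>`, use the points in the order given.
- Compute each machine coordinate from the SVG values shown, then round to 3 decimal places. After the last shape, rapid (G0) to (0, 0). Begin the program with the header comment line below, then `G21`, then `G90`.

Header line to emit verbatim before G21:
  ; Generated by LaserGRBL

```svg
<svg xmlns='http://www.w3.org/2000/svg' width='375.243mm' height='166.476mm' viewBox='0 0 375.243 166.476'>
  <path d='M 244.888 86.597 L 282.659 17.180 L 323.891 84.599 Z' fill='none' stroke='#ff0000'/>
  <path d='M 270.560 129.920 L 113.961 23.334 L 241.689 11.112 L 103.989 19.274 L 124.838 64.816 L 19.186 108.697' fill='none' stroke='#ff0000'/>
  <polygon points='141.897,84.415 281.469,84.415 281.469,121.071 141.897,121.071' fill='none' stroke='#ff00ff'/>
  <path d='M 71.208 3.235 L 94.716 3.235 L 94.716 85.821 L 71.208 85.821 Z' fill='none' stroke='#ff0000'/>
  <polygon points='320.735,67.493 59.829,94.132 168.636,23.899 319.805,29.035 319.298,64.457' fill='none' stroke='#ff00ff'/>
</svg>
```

; Generated by LaserGRBL
G21
G90
G0 X244.888 Y79.879
M4 S281
G01 X282.659 Y149.296 F3278
G01 X323.891 Y81.877
G01 X244.888 Y79.879
M5
G0 X270.560 Y36.556
M4 S281
G01 X113.961 Y143.142 F3278
G01 X241.689 Y155.364
G01 X103.989 Y147.202
G01 X124.838 Y101.660
G01 X19.186 Y57.779
M5
G0 X141.897 Y82.061
M4 S736
G01 X281.469 Y82.061 F768
G01 X281.469 Y45.405
G01 X141.897 Y45.405
G01 X141.897 Y82.061
M5
G0 X71.208 Y163.241
M4 S281
G01 X94.716 Y163.241 F3278
G01 X94.716 Y80.655
G01 X71.208 Y80.655
G01 X71.208 Y163.241
M5
G0 X320.735 Y98.983
M4 S736
G01 X59.829 Y72.344 F768
G01 X168.636 Y142.577
G01 X319.805 Y137.441
G01 X319.298 Y102.019
G01 X320.735 Y98.983
M5
G0 X0.000 Y0.000

1 u = 1 mm; y_m = 166.476 − y.

[1] `<path>` regular polygon, #ff0000→engrave S281 F3278: (244.888,79.879) → (282.659,149.296) → (323.891,81.877) → (244.888,79.879) (closed)

[2] `<path>` open polyline, #ff0000→engrave S281 F3278: (270.560,36.556) → (113.961,143.142) → (241.689,155.364) → (103.989,147.202) → (124.838,101.660) → (19.186,57.779)

[3] `<polygon>` rectangle, #ff00ff→cut S736 F768: (141.897,82.061) → (281.469,82.061) → (281.469,45.405) → (141.897,45.405) → (141.897,82.061) (closed)

[4] `<path>` rectangle, #ff0000→engrave S281 F3278: (71.208,163.241) → (94.716,163.241) → (94.716,80.655) → (71.208,80.655) → (71.208,163.241) (closed)

[5] `<polygon>` closed polygon, #ff00ff→cut S736 F768: (320.735,98.983) → (59.829,72.344) → (168.636,142.577) → (319.805,137.441) → (319.298,102.019) → (320.735,98.983) (closed)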